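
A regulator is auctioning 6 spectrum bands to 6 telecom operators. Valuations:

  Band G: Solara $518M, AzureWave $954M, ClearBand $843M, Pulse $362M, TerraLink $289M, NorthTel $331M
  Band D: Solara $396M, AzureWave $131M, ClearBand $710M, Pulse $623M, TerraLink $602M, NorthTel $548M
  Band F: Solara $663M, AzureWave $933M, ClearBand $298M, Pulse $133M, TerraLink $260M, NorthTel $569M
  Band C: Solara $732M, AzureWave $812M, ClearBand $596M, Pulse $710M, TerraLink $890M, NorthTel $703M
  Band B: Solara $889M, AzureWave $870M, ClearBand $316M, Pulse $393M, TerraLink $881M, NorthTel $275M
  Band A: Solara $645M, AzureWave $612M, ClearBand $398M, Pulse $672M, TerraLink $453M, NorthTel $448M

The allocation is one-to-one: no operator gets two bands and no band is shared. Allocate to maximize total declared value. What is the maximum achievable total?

Treat this as an assignment problem: match each operator to one band.
Optimal: Solara→Band B ($889M), AzureWave→Band F ($933M), ClearBand→Band G ($843M), Pulse→Band A ($672M), TerraLink→Band C ($890M), NorthTel→Band D ($548M) — total 889+933+843+672+890+548 = $4775M.
Swapping ClearBand↔Solara (ClearBand→Band B $316M, Solara→Band G $518M) loses 898.

Maximum total: $4775M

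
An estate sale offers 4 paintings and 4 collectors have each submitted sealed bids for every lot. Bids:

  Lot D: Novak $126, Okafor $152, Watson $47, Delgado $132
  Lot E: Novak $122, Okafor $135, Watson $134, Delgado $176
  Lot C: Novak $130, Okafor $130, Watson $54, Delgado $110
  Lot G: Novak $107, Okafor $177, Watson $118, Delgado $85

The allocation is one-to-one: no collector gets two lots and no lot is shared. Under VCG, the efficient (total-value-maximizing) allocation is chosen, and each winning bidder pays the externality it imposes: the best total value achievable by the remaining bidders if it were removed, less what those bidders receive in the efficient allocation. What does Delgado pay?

Delgado pays $41.

Efficient allocation: Novak→Lot C ($130), Okafor→Lot D ($152), Watson→Lot G ($118), Delgado→Lot E ($176); total welfare W = $576.
Delgado receives Lot E at value $176, so the others get W − 176 = $400.
Without Delgado: best allocation of the remaining 3 bidders over all 4 lots is Novak→Lot C ($130), Okafor→Lot G ($177), Watson→Lot E ($134), total $441.
VCG payment = (others' best without Delgado) − (others' welfare with Delgado) = 441 − 400 = $41.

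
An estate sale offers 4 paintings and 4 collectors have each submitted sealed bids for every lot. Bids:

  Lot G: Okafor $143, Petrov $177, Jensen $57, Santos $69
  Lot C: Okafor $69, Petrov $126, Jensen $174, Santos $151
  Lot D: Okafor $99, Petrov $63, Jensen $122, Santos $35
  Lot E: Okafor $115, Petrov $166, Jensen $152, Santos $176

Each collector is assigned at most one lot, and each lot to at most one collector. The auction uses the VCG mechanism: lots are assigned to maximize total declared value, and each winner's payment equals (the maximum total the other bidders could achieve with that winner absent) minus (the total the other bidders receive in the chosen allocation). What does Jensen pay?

Jensen pays $8.

Efficient allocation: Okafor→Lot D ($99), Petrov→Lot G ($177), Jensen→Lot C ($174), Santos→Lot E ($176); total welfare W = $626.
Jensen receives Lot C at value $174, so the others get W − 174 = $452.
Without Jensen: best allocation of the remaining 3 bidders over all 4 lots is Okafor→Lot G ($143), Petrov→Lot E ($166), Santos→Lot C ($151), total $460.
VCG payment = (others' best without Jensen) − (others' welfare with Jensen) = 460 − 452 = $8.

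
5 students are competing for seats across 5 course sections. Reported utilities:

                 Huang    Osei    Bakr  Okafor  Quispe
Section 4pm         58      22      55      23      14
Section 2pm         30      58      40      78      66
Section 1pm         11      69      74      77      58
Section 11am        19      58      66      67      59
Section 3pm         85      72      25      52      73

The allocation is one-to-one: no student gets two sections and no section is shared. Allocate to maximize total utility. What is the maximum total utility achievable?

Max total: 346 points

This is a one-to-one assignment (maximum-weight bipartite matching).
Optimal: Huang→Section 3pm (85 points), Osei→Section 1pm (69 points), Bakr→Section 4pm (55 points), Okafor→Section 2pm (78 points), Quispe→Section 11am (59 points) — total 85+69+55+78+59 = 346 points.
Max-entry greedy (repeatedly take the single best remaining cell) gives 318 points, worse by 28.
Next-best assignment: Huang→Section 4pm, Osei→Section 1pm, Bakr→Section 11am, Okafor→Section 2pm, Quispe→Section 3pm = 344 points.
Swapping Okafor↔Bakr (Okafor→Section 4pm 23 points, Bakr→Section 2pm 40 points) loses 70.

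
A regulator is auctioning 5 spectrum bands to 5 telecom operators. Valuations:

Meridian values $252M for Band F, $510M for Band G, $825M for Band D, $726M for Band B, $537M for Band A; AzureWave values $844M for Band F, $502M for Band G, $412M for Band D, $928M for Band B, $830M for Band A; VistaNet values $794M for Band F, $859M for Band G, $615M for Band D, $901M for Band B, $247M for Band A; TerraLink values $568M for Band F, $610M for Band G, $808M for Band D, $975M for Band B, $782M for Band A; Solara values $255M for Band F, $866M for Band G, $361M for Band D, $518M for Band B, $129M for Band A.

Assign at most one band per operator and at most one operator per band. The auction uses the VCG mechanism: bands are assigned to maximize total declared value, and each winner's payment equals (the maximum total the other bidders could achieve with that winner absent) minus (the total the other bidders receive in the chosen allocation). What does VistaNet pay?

Efficient allocation: Meridian→Band D ($825M), AzureWave→Band A ($830M), VistaNet→Band F ($794M), TerraLink→Band B ($975M), Solara→Band G ($866M); total welfare W = $4290M.
VistaNet receives Band F at value $794M, so the others get W − 794 = $3496M.
Without VistaNet: best allocation of the remaining 4 bidders over all 5 bands is Meridian→Band D ($825M), AzureWave→Band F ($844M), TerraLink→Band B ($975M), Solara→Band G ($866M), total $3510M.
VCG payment = (others' best without VistaNet) − (others' welfare with VistaNet) = 3510 − 3496 = $14M.

VistaNet pays $14M.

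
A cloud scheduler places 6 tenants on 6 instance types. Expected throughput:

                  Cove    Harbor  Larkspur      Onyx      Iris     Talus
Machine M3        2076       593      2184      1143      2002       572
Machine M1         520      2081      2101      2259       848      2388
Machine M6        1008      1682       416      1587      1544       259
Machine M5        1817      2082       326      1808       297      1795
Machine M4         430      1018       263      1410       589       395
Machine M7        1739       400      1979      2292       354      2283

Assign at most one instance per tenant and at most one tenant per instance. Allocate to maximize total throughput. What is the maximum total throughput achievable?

Max total: 11496 ops/s

This is the linear assignment problem.
Optimal: Cove→Machine M3 (2076 ops/s), Harbor→Machine M5 (2082 ops/s), Larkspur→Machine M1 (2101 ops/s), Onyx→Machine M4 (1410 ops/s), Iris→Machine M6 (1544 ops/s), Talus→Machine M7 (2283 ops/s) — total 2076+2082+2101+1410+1544+2283 = 11496 ops/s.
Row-greedy (each tenant in turn takes its best remaining instance) gives 10490 ops/s, worse by 1006.
No other one-to-one assignment exceeds 11496 ops/s.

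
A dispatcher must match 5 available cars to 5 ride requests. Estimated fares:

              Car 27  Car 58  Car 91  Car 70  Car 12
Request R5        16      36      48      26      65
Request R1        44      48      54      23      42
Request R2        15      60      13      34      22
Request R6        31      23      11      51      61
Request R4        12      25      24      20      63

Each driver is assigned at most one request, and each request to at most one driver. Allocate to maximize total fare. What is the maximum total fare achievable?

Treat this as an assignment problem: match each driver to one request.
Optimal: Car 27→Request R1 ($44), Car 58→Request R2 ($60), Car 91→Request R5 ($48), Car 70→Request R6 ($51), Car 12→Request R4 ($63) — total 44+60+48+51+63 = $266.
Max-entry greedy (repeatedly take the single best remaining cell) gives $242, worse by 24.
Next-best assignment: Car 27→Request R5, Car 58→Request R2, Car 91→Request R1, Car 70→Request R6, Car 12→Request R4 = $244.
Swapping Car 58↔Car 12 (Car 58→Request R4 $25, Car 12→Request R2 $22) loses 76.
No other one-to-one assignment exceeds $266.

Max total: $266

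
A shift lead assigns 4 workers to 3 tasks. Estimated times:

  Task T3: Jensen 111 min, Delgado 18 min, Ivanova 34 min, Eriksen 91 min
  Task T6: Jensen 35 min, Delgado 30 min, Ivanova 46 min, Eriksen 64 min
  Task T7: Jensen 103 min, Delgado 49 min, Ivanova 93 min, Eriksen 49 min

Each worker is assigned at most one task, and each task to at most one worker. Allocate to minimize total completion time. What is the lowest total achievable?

Treat this as an assignment problem: match each worker to one task.
Optimal: Delgado→Task T3 (18 min), Jensen→Task T6 (35 min), Eriksen→Task T7 (49 min) — total 18+35+49 = 102 min.
Row-greedy (each worker in turn takes its cheapest remaining task) gives 146 min, worse by 44.
Next-best assignment: Delgado→Task T3, Ivanova→Task T6, Eriksen→Task T7 = 113 min.
Swapping Jensen↔Delgado (Jensen→Task T3 111 min, Delgado→Task T6 30 min) adds 88.
Checked against all permutations: 102 min is optimal.

Min total: 102 min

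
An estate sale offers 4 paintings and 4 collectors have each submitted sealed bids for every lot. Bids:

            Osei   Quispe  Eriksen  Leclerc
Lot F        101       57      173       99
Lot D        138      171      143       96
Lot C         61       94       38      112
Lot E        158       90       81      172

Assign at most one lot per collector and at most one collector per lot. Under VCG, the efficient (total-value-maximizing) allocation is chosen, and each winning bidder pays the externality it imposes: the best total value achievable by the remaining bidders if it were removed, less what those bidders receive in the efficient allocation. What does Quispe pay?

Quispe pays $40.

Efficient allocation: Osei→Lot E ($158), Quispe→Lot D ($171), Eriksen→Lot F ($173), Leclerc→Lot C ($112); total welfare W = $614.
Quispe receives Lot D at value $171, so the others get W − 171 = $443.
Without Quispe: best allocation of the remaining 3 bidders over all 4 lots is Osei→Lot D ($138), Eriksen→Lot F ($173), Leclerc→Lot E ($172), total $483.
VCG payment = (others' best without Quispe) − (others' welfare with Quispe) = 483 − 443 = $40.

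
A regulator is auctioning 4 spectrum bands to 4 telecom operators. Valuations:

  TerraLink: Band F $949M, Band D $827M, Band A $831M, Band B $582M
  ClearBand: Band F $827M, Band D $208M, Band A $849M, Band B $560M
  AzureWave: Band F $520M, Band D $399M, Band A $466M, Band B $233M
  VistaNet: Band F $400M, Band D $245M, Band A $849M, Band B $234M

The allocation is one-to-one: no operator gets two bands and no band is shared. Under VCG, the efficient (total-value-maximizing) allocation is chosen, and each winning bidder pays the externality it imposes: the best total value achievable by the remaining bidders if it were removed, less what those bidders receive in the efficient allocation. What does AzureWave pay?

AzureWave pays $145M.

Efficient allocation: TerraLink→Band F ($949M), ClearBand→Band B ($560M), AzureWave→Band D ($399M), VistaNet→Band A ($849M); total welfare W = $2757M.
AzureWave receives Band D at value $399M, so the others get W − 399 = $2358M.
Without AzureWave: best allocation of the remaining 3 bidders over all 4 bands is TerraLink→Band D ($827M), ClearBand→Band F ($827M), VistaNet→Band A ($849M), total $2503M.
VCG payment = (others' best without AzureWave) − (others' welfare with AzureWave) = 2503 − 2358 = $145M.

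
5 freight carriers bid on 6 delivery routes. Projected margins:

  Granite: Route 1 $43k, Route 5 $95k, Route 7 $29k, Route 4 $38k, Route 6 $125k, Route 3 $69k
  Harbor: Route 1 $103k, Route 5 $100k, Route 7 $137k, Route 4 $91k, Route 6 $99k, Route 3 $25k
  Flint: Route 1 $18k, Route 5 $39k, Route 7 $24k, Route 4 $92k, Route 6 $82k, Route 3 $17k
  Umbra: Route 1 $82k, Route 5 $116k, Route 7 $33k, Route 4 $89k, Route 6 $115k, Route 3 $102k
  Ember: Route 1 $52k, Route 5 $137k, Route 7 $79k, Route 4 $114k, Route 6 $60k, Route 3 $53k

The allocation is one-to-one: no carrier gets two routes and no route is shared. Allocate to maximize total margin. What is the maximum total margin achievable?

Max total: $593k

This is the linear assignment problem.
Optimal: Granite→Route 6 ($125k), Harbor→Route 7 ($137k), Flint→Route 4 ($92k), Umbra→Route 3 ($102k), Ember→Route 5 ($137k) — total 125+137+92+102+137 = $593k.
Every other assignment is strictly worse.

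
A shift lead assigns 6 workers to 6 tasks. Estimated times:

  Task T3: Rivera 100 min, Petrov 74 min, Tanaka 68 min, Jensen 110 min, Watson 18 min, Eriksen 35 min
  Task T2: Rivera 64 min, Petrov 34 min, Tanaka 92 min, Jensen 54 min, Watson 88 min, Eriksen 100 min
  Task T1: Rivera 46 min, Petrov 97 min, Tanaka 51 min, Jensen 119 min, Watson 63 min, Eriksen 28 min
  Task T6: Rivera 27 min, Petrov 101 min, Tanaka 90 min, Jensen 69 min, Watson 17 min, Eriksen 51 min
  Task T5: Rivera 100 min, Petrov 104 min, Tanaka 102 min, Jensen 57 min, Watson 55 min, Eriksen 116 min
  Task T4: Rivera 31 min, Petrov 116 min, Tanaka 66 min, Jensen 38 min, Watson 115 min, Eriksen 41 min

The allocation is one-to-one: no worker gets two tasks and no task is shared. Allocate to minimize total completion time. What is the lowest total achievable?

Min total: 225 min

This is a one-to-one assignment (minimum-cost bipartite matching).
Optimal: Rivera→Task T4 (31 min), Petrov→Task T2 (34 min), Tanaka→Task T1 (51 min), Jensen→Task T5 (57 min), Watson→Task T6 (17 min), Eriksen→Task T3 (35 min) — total 31+34+51+57+17+35 = 225 min.
Column-greedy (each task in turn goes to its cheapest remaining worker) gives 230 min, worse by 5.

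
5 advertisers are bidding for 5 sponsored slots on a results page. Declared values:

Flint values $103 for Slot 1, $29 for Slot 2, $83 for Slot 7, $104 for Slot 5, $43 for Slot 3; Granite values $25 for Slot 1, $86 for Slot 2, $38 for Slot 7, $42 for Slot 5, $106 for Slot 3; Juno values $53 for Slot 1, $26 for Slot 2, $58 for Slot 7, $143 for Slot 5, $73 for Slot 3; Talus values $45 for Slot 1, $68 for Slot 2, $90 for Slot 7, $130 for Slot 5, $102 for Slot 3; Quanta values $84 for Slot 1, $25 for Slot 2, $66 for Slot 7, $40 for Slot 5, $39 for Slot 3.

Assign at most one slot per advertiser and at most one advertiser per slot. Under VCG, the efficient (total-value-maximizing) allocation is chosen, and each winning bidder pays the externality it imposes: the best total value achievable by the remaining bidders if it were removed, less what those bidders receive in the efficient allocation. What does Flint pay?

Flint pays $26.

Efficient allocation: Flint→Slot 1 ($103), Granite→Slot 2 ($86), Juno→Slot 5 ($143), Talus→Slot 3 ($102), Quanta→Slot 7 ($66); total welfare W = $500.
Flint receives Slot 1 at value $103, so the others get W − 103 = $397.
Without Flint: best allocation of the remaining 4 bidders over all 5 slots is Granite→Slot 3 ($106), Juno→Slot 5 ($143), Talus→Slot 7 ($90), Quanta→Slot 1 ($84), total $423.
VCG payment = (others' best without Flint) − (others' welfare with Flint) = 423 − 397 = $26.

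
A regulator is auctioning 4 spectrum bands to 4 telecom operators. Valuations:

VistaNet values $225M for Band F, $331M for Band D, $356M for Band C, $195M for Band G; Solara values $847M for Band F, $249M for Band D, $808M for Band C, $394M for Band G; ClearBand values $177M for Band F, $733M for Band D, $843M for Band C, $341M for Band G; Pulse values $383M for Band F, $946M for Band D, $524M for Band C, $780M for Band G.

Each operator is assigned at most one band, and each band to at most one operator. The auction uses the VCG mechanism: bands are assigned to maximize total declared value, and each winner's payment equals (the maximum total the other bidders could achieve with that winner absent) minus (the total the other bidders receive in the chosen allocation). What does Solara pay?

Solara pays $30M.

Efficient allocation: VistaNet→Band G ($195M), Solara→Band F ($847M), ClearBand→Band C ($843M), Pulse→Band D ($946M); total welfare W = $2831M.
Solara receives Band F at value $847M, so the others get W − 847 = $1984M.
Without Solara: best allocation of the remaining 3 bidders over all 4 bands is VistaNet→Band F ($225M), ClearBand→Band C ($843M), Pulse→Band D ($946M), total $2014M.
VCG payment = (others' best without Solara) − (others' welfare with Solara) = 2014 − 1984 = $30M.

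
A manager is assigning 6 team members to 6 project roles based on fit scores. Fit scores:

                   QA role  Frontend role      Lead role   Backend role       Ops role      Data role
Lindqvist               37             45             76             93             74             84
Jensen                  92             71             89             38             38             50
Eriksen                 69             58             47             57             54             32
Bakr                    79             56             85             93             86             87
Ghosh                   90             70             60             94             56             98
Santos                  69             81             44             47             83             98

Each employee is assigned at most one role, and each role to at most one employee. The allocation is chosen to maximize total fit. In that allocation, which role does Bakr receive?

Bakr receives Ops role.

Optimal: Lindqvist→Backend role (93 pts), Jensen→Lead role (89 pts), Eriksen→QA role (69 pts), Bakr→Ops role (86 pts), Ghosh→Data role (98 pts), Santos→Frontend role (81 pts) — total 93+89+69+86+98+81 = 516 pts.
Checked against all permutations: 516 pts is optimal.
Bakr's own top role is Backend role (93 pts), but forcing Bakr→Backend role and reassigning the rest optimally gives only 504 pts — worse by 12.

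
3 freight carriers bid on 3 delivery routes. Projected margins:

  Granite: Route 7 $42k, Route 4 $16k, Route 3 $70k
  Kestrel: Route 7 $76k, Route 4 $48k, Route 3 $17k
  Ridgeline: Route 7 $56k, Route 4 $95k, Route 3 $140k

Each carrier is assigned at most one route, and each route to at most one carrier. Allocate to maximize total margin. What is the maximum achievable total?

This is a one-to-one assignment (maximum-weight bipartite matching).
Optimal: Granite→Route 3 ($70k), Kestrel→Route 7 ($76k), Ridgeline→Route 4 ($95k) — total 70+76+95 = $241k.
Max-entry greedy (repeatedly take the single best remaining cell) gives $232k, worse by 9.
Swapping Granite↔Ridgeline (Granite→Route 4 $16k, Ridgeline→Route 3 $140k) loses 9.
Every other assignment is strictly worse.

Maximum total: $241k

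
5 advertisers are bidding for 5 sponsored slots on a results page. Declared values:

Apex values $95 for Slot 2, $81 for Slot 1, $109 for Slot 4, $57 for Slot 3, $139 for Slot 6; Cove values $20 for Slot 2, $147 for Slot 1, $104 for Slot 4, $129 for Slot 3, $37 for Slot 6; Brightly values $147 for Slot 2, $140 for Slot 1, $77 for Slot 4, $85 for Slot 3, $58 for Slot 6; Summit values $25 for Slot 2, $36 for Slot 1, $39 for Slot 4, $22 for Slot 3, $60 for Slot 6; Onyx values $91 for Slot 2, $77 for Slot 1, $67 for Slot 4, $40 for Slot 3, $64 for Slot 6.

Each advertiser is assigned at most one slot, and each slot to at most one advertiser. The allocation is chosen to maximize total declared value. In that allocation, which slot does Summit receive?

Treat this as an assignment problem: match each advertiser to one slot.
Optimal: Apex→Slot 6 ($139), Cove→Slot 3 ($129), Brightly→Slot 1 ($140), Summit→Slot 4 ($39), Onyx→Slot 2 ($91) — total 139+129+140+39+91 = $538.
Max-entry greedy (repeatedly take the single best remaining cell) gives $522, worse by 16.
Next-best assignment: Apex→Slot 6, Cove→Slot 3, Brightly→Slot 2, Summit→Slot 4, Onyx→Slot 1 = $531.
Summit's own top slot is Slot 6 ($60), but forcing Summit→Slot 6 and reassigning the rest optimally gives only $529 — worse by 9.

Summit receives Slot 4.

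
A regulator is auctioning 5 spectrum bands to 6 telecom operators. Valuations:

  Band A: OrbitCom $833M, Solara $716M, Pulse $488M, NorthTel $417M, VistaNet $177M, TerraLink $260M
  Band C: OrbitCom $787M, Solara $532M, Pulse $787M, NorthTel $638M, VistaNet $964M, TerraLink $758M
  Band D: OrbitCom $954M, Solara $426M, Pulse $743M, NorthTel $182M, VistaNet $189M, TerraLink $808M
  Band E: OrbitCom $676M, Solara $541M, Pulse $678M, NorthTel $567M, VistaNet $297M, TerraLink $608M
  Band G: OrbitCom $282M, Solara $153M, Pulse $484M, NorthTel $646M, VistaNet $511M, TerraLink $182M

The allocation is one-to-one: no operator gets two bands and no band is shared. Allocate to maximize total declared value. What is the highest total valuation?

Maximum total: $3958M

Optimal: Solara→Band A ($716M), VistaNet→Band C ($964M), OrbitCom→Band D ($954M), Pulse→Band E ($678M), NorthTel→Band G ($646M) — total 716+964+954+678+646 = $3958M.
Swapping Pulse↔NorthTel (Pulse→Band G $484M, NorthTel→Band E $567M) loses 273.
Checked against all permutations: $3958M is optimal.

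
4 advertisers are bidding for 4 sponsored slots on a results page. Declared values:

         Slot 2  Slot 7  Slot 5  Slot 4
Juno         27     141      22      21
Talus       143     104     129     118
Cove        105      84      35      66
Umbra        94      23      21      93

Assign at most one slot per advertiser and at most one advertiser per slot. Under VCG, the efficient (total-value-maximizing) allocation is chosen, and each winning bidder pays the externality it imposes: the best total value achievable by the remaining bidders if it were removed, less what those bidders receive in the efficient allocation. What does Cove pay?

Cove pays $14.

Efficient allocation: Juno→Slot 7 ($141), Talus→Slot 5 ($129), Cove→Slot 2 ($105), Umbra→Slot 4 ($93); total welfare W = $468.
Cove receives Slot 2 at value $105, so the others get W − 105 = $363.
Without Cove: best allocation of the remaining 3 bidders over all 4 slots is Juno→Slot 7 ($141), Talus→Slot 2 ($143), Umbra→Slot 4 ($93), total $377.
VCG payment = (others' best without Cove) − (others' welfare with Cove) = 377 − 363 = $14.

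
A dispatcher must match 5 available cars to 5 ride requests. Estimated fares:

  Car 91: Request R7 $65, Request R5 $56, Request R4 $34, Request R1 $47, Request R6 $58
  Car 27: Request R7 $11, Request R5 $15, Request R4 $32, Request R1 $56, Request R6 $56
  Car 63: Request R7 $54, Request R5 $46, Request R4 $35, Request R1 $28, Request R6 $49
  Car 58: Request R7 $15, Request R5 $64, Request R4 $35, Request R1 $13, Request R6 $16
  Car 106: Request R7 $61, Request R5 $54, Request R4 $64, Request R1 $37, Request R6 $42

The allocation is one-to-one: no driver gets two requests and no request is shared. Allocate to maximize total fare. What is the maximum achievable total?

This is a one-to-one assignment (maximum-weight bipartite matching).
Optimal: Car 91→Request R7 ($65), Car 27→Request R1 ($56), Car 63→Request R6 ($49), Car 58→Request R5 ($64), Car 106→Request R4 ($64) — total 65+56+49+64+64 = $298.
Next-best assignment: Car 91→Request R6, Car 27→Request R1, Car 63→Request R7, Car 58→Request R5, Car 106→Request R4 = $296.
Swapping Car 91↔Car 58 (Car 91→Request R5 $56, Car 58→Request R7 $15) loses 58.
No other one-to-one assignment exceeds $298.

Maximum total: $298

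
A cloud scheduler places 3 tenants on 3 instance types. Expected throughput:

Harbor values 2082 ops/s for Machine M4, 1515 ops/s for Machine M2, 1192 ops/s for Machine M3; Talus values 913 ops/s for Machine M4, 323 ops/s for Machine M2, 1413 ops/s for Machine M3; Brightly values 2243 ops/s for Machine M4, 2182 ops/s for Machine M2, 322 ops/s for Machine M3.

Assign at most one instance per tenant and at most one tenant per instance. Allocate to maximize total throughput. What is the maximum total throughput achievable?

Maximum total: 5677 ops/s

Optimal: Harbor→Machine M4 (2082 ops/s), Talus→Machine M3 (1413 ops/s), Brightly→Machine M2 (2182 ops/s) — total 2082+1413+2182 = 5677 ops/s.
Max-entry greedy (repeatedly take the single best remaining cell) gives 5171 ops/s, worse by 506.
Next-best assignment: Harbor→Machine M2, Talus→Machine M3, Brightly→Machine M4 = 5171 ops/s.
No other one-to-one assignment exceeds 5677 ops/s.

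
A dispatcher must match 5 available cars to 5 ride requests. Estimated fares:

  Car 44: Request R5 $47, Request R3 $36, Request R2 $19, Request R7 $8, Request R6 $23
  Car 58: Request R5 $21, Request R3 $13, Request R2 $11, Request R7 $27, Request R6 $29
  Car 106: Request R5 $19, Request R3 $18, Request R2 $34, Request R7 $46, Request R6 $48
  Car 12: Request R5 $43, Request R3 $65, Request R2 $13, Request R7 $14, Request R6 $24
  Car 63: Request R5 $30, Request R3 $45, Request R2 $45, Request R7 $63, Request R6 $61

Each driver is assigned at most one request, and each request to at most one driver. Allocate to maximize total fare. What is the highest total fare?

Optimal: Car 44→Request R5 ($47), Car 58→Request R6 ($29), Car 106→Request R2 ($34), Car 12→Request R3 ($65), Car 63→Request R7 ($63) — total 47+29+34+65+63 = $238.
Row-greedy (each driver in turn takes its best remaining request) gives $232, worse by 6.
Every other assignment is strictly worse.

Maximum total: $238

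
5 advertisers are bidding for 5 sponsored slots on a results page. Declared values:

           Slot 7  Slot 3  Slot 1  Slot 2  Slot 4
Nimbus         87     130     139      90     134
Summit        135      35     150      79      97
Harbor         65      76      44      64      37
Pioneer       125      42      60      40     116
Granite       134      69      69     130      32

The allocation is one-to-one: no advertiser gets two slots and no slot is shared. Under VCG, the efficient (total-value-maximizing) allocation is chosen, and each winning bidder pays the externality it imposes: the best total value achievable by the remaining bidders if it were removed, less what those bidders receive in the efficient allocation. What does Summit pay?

Summit pays $5.

Efficient allocation: Nimbus→Slot 4 ($134), Summit→Slot 1 ($150), Harbor→Slot 3 ($76), Pioneer→Slot 7 ($125), Granite→Slot 2 ($130); total welfare W = $615.
Summit receives Slot 1 at value $150, so the others get W − 150 = $465.
Without Summit: best allocation of the remaining 4 bidders over all 5 slots is Nimbus→Slot 1 ($139), Harbor→Slot 3 ($76), Pioneer→Slot 7 ($125), Granite→Slot 2 ($130), total $470.
VCG payment = (others' best without Summit) − (others' welfare with Summit) = 470 − 465 = $5.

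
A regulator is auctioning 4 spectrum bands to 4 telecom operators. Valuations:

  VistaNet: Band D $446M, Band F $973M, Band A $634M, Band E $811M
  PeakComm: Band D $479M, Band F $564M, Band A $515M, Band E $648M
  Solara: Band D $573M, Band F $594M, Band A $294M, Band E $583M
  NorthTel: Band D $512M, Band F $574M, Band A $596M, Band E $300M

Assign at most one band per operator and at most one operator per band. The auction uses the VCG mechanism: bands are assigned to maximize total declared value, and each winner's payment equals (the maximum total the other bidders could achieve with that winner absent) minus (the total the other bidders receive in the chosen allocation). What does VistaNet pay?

Efficient allocation: VistaNet→Band F ($973M), PeakComm→Band E ($648M), Solara→Band D ($573M), NorthTel→Band A ($596M); total welfare W = $2790M.
VistaNet receives Band F at value $973M, so the others get W − 973 = $1817M.
Without VistaNet: best allocation of the remaining 3 bidders over all 4 bands is PeakComm→Band E ($648M), Solara→Band F ($594M), NorthTel→Band A ($596M), total $1838M.
VCG payment = (others' best without VistaNet) − (others' welfare with VistaNet) = 1838 − 1817 = $21M.

VistaNet pays $21M.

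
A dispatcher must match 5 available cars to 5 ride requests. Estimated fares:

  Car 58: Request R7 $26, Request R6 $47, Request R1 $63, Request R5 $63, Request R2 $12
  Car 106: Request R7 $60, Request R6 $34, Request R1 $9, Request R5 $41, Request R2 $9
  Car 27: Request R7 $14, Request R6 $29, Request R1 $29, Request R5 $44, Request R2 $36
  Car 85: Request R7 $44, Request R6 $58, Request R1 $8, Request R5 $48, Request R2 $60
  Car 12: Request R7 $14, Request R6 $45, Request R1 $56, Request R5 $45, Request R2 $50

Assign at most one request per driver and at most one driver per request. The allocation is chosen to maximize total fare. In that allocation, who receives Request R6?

This is the linear assignment problem.
Optimal: Car 58→Request R1 ($63), Car 106→Request R7 ($60), Car 27→Request R5 ($44), Car 85→Request R6 ($58), Car 12→Request R2 ($50) — total 63+60+44+58+50 = $275.
Row-greedy (each driver in turn takes its best remaining request) gives $272, worse by 3.
Swapping Car 12↔Car 106 (Car 12→Request R7 $14, Car 106→Request R2 $9) loses 87.
Checked against all permutations: $275 is optimal.
Car 85's own top request is Request R2 ($60), but forcing Car 85→Request R2 and reassigning the rest optimally gives only $272 — worse by 3.

Car 85 receives Request R6.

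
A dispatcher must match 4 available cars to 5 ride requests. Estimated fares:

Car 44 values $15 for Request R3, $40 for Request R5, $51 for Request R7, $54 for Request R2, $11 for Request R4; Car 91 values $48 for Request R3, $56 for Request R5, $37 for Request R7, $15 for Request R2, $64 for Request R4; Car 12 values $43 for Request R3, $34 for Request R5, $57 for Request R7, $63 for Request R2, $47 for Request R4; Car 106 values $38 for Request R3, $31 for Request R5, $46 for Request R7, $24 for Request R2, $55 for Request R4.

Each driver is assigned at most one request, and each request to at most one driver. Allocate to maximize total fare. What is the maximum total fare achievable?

Treat this as an assignment problem: match each driver to one request.
Optimal: Car 44→Request R7 ($51), Car 91→Request R5 ($56), Car 12→Request R2 ($63), Car 106→Request R4 ($55) — total 51+56+63+55 = $225.
Column-greedy (each request in turn goes to its best remaining driver) gives $169, worse by 56.
Next-best assignment: Car 44→Request R2, Car 91→Request R5, Car 12→Request R7, Car 106→Request R4 = $222.

Maximum total: $225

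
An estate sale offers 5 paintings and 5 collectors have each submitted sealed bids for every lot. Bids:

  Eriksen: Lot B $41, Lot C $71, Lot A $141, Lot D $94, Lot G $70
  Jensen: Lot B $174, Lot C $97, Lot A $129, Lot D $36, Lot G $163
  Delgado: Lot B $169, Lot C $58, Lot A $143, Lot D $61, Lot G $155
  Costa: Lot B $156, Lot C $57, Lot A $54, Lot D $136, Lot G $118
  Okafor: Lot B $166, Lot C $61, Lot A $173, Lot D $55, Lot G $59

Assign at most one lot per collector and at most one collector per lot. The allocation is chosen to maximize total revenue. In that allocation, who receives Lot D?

Costa receives Lot D.

This is the linear assignment problem.
Optimal: Eriksen→Lot C ($71), Jensen→Lot G ($163), Delgado→Lot B ($169), Costa→Lot D ($136), Okafor→Lot A ($173) — total 71+163+169+136+173 = $712.
Column-greedy (each lot in turn goes to its best remaining collector) gives $709, worse by 3.
Next-best assignment: Eriksen→Lot C, Jensen→Lot B, Delgado→Lot G, Costa→Lot D, Okafor→Lot A = $709.
Costa's own top lot is Lot B ($156), but forcing Costa→Lot B and reassigning the rest optimally gives only $675 — worse by 37.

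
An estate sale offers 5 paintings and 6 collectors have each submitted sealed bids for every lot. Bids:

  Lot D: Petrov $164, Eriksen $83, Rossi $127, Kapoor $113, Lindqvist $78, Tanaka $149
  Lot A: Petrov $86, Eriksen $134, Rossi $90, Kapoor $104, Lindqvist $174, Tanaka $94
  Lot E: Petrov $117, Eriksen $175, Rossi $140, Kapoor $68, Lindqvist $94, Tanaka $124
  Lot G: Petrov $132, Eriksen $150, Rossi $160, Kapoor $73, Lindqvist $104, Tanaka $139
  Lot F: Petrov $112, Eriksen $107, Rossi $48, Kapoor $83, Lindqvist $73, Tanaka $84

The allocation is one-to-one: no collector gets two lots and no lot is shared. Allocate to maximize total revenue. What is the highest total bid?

Max total: $770

This is the linear assignment problem.
Optimal: Tanaka→Lot D ($149), Lindqvist→Lot A ($174), Eriksen→Lot E ($175), Rossi→Lot G ($160), Petrov→Lot F ($112) — total 149+174+175+160+112 = $770.
Column-greedy (each lot in turn goes to its best remaining collector) gives $757, worse by 13.
Swapping Petrov↔Lindqvist (Petrov→Lot A $86, Lindqvist→Lot F $73) loses 127.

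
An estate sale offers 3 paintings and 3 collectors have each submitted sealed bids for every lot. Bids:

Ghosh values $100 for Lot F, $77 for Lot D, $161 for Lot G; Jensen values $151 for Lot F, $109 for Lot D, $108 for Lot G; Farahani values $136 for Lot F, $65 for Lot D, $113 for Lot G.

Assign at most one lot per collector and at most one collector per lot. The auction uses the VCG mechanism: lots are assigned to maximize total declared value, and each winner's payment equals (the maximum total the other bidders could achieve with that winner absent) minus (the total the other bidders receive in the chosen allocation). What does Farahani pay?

Farahani pays $42.

Efficient allocation: Ghosh→Lot G ($161), Jensen→Lot D ($109), Farahani→Lot F ($136); total welfare W = $406.
Farahani receives Lot F at value $136, so the others get W − 136 = $270.
Without Farahani: best allocation of the remaining 2 bidders over all 3 lots is Ghosh→Lot G ($161), Jensen→Lot F ($151), total $312.
VCG payment = (others' best without Farahani) − (others' welfare with Farahani) = 312 − 270 = $42.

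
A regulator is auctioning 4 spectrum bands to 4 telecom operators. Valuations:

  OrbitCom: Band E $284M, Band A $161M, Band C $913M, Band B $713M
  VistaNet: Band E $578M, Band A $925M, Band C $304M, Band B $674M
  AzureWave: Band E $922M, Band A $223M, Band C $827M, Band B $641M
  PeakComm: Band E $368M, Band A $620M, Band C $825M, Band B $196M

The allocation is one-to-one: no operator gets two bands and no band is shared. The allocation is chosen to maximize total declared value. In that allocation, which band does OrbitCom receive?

This is a one-to-one assignment (maximum-weight bipartite matching).
Optimal: OrbitCom→Band B ($713M), VistaNet→Band A ($925M), AzureWave→Band E ($922M), PeakComm→Band C ($825M) — total 713+925+922+825 = $3385M.
Max-entry greedy (repeatedly take the single best remaining cell) gives $2956M, worse by 429.
OrbitCom's own top band is Band C ($913M), but forcing OrbitCom→Band C and reassigning the rest optimally gives only $3129M — worse by 256.

OrbitCom receives Band B.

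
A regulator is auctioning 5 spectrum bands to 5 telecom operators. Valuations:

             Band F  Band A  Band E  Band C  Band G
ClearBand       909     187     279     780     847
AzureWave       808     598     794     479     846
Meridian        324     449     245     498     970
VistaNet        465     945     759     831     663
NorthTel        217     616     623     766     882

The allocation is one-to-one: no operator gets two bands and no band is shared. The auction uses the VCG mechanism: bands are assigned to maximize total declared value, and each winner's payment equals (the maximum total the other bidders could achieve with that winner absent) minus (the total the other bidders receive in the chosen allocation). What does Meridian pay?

Efficient allocation: ClearBand→Band F ($909M), AzureWave→Band E ($794M), Meridian→Band G ($970M), VistaNet→Band A ($945M), NorthTel→Band C ($766M); total welfare W = $4384M.
Meridian receives Band G at value $970M, so the others get W − 970 = $3414M.
Without Meridian: best allocation of the remaining 4 bidders over all 5 bands is ClearBand→Band F ($909M), AzureWave→Band E ($794M), VistaNet→Band A ($945M), NorthTel→Band G ($882M), total $3530M.
VCG payment = (others' best without Meridian) − (others' welfare with Meridian) = 3530 − 3414 = $116M.

Meridian pays $116M.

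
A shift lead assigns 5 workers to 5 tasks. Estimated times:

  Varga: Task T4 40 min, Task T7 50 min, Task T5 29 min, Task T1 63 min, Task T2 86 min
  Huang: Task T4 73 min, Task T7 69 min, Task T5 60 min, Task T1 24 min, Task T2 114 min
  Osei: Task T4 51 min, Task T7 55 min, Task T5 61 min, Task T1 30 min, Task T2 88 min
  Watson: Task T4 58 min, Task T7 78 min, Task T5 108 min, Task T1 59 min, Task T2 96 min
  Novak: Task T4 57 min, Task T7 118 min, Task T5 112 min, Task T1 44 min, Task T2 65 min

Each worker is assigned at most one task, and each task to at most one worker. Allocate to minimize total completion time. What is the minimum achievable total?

Optimal: Varga→Task T5 (29 min), Huang→Task T1 (24 min), Osei→Task T7 (55 min), Watson→Task T4 (58 min), Novak→Task T2 (65 min) — total 29+24+55+58+65 = 231 min.
Min-entry greedy (repeatedly take the single cheapest remaining cell) gives 247 min, worse by 16.
Next-best assignment: Varga→Task T5, Huang→Task T1, Osei→Task T4, Watson→Task T7, Novak→Task T2 = 247 min.
Swapping Huang↔Watson (Huang→Task T4 73 min, Watson→Task T1 59 min) adds 50.

Min total: 231 min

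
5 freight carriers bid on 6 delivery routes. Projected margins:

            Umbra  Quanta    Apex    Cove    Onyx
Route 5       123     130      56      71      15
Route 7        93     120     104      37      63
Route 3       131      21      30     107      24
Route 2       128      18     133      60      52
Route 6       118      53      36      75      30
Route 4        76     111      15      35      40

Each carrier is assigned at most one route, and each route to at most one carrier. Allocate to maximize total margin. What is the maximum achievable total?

Optimal: Umbra→Route 6 ($118k), Quanta→Route 5 ($130k), Apex→Route 2 ($133k), Cove→Route 3 ($107k), Onyx→Route 7 ($63k) — total 118+130+133+107+63 = $551k.
Row-greedy (each carrier in turn takes its best remaining route) gives $532k, worse by 19.
Next-best assignment: Umbra→Route 5, Quanta→Route 4, Apex→Route 2, Cove→Route 3, Onyx→Route 7 = $537k.
Checked against all permutations: $551k is optimal.

Maximum total: $551k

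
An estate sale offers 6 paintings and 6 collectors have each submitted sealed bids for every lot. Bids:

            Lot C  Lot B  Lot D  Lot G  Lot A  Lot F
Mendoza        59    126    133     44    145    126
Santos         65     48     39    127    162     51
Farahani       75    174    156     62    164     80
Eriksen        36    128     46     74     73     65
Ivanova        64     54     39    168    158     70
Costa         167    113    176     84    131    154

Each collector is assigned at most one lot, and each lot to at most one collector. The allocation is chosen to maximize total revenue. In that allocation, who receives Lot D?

Farahani receives Lot D.

Treat this as an assignment problem: match each collector to one lot.
Optimal: Mendoza→Lot F ($126), Santos→Lot A ($162), Farahani→Lot D ($156), Eriksen→Lot B ($128), Ivanova→Lot G ($168), Costa→Lot C ($167) — total 126+162+156+128+168+167 = $907.
Row-greedy (each collector in turn takes its best remaining lot) gives $751, worse by 156.
Next-best assignment: Mendoza→Lot D, Santos→Lot A, Farahani→Lot B, Eriksen→Lot F, Ivanova→Lot G, Costa→Lot C = $869.
No other one-to-one assignment exceeds $907.
Farahani's own top lot is Lot B ($174), but forcing Farahani→Lot B and reassigning the rest optimally gives only $869 — worse by 38.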